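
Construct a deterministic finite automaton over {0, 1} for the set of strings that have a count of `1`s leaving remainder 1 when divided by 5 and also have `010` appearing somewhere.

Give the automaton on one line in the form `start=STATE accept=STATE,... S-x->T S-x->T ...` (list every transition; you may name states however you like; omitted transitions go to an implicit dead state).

start=q0 accept=q6 q0-0->q1 q0-1->q2 q1-0->q1 q1-1->q3 q2-0->q4 q2-1->q5 q3-0->q6 q3-1->q5 q4-0->q4 q4-1->q7 q5-0->q8 q5-1->q9 q6-0->q6 q6-1->q10 q7-0->q10 q7-1->q9 q8-0->q8 q8-1->q11 q9-0->q12 q9-1->q13 q10-0->q10 q10-1->q14 q11-0->q14 q11-1->q13 q12-0->q12 q12-1->q15 q13-0->q16 q13-1->q0 q14-0->q14 q14-1->q17 q15-0->q17 q15-1->q0 q16-0->q16 q16-1->q18 q17-0->q17 q17-1->q19 q18-0->q19 q18-1->q2 q19-0->q19 q19-1->q6

Run two small machines in parallel and take their product. The first has 5 states tracking the count of `1`s modulo 5; the second has 4 states tracking whether and how much of `010` has been seen. A product state is a pair (one from each), accepting exactly when both do.
A 20-state machine:
          0    1  
>  q0     q1   q2 
   q1     q1   q3 
   q2     q4   q5 
   q3     q6   q5 
   q4     q4   q7 
   q5     q8   q9 
 * q6     q6  q10 
   q7    q10   q9 
   q8     q8  q11 
   q9    q12  q13 
   q10   q10  q14 
   q11   q14  q13 
   q12   q12  q15 
   q13   q16   q0 
   q14   q14  q17 
   q15   q17   q0 
   q16   q16  q18 
   q17   q17  q19 
   q18   q19   q2 
   q19   q19   q6 
(> = start, * = accepting)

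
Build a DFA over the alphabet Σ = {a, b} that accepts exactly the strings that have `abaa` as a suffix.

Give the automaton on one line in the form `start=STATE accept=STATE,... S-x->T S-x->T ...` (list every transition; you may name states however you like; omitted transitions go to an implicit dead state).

start=q0 accept=q4 q0-a->q1 q0-b->q0 q1-a->q1 q1-b->q2 q2-a->q3 q2-b->q0 q3-a->q4 q3-b->q2 q4-a->q1 q4-b->q2

Let each state record the length of the longest suffix of the input read so far that is also a prefix of `abaa`. q1 means the last symbol is `a`; q2 means the last 2 symbols are `ab`; q3 means the last 3 symbols are `aba`; q4 means the last 4 symbols are `abaa`. Accept only at q4, where the string currently ends in `abaa`.
        a   b  
>  q0   q1  q0 
   q1   q1  q2 
   q2   q3  q0 
   q3   q4  q2 
 * q4   q1  q2 
(> = start, * = accepting)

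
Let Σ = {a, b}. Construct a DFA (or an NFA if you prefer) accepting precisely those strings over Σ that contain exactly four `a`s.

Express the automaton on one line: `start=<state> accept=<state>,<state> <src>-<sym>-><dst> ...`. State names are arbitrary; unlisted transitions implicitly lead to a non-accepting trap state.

Only the number of `a`s matters, and only up to 5. Make a chain q0 → q1 → q2 → q3 → q4 → q5 advanced by each `a` (with q5 absorbing); every other symbol self-loops. The accepting set is {q4}.
A 6-state machine:
        a   b  
>  q0   q1  q0 
   q1   q2  q1 
   q2   q3  q2 
   q3   q4  q3 
 * q4   q5  q4 
   q5   q5  q5 
(> = start, * = accepting)

start=q0 accept=q4 q0-a->q1 q0-b->q0 q1-a->q2 q1-b->q1 q2-a->q3 q2-b->q2 q3-a->q4 q3-b->q3 q4-a->q5 q4-b->q4 q5-a->q5 q5-b->q5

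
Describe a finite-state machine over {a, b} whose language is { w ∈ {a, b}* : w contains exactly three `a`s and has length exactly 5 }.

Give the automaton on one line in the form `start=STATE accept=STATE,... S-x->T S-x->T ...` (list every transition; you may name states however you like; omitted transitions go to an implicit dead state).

Run two small machines in parallel and take their product. One (5 states) tracks the count of `a`s, saturating at 4; the other (7 states) tracks the input length, saturating at 6. Each combined state is a pair, one component from each; accept when both components accept. After merging equivalent states the machine shrinks.
With 13 states:
          a    b  
>  S0     S1   S2 
   S1     S3   S4 
   S2     S4   S5 
   S3     S6   S7 
   S4     S7   S8 
   S5     S8   S9 
   S6     S9  S10 
   S7    S10  S11 
   S8    S11   S9 
   S9     S9   S9 
   S10    S9  S12 
   S11   S12   S9 
 * S12    S9   S9 
(> = start, * = accepting)

start=S0 accept=S12 S0-a->S1 S0-b->S2 S1-a->S3 S1-b->S4 S2-a->S4 S2-b->S5 S3-a->S6 S3-b->S7 S4-a->S7 S4-b->S8 S5-a->S8 S5-b->S9 S6-a->S9 S6-b->S10 S7-a->S10 S7-b->S11 S8-a->S11 S8-b->S9 S9-a->S9 S9-b->S9 S10-a->S9 S10-b->S12 S11-a->S12 S11-b->S9 S12-a->S9 S12-b->S9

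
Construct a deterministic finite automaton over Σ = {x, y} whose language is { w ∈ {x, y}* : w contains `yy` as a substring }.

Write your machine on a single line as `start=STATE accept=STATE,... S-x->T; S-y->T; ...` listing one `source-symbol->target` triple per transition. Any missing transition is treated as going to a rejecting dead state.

start=q0; accept=q2; q0-x->q0; q0-y->q1; q1-x->q0; q1-y->q2; q2-x->q2; q2-y->q2

Track how much of `yy` has been matched so far: state q0 is no progress, q2 is the absorbing accept state reached once `yy` has occurred. Intermediate states record partial matches; on a mismatch, fall back to the longest reusable overlap.
3 states suffice.
        x   y  
>  q0   q0  q1 
   q1   q0  q2 
 * q2   q2  q2 
(> = start, * = accepting)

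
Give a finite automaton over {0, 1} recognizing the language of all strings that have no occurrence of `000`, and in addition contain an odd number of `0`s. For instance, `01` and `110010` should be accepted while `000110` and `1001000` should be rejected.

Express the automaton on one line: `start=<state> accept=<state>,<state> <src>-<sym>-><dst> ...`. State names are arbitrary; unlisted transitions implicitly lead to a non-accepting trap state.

start=q0 accept=q1,q3,q6 q0-0->q1 q0-1->q0 q1-0->q2 q1-1->q3 q2-0->q4 q2-1->q0 q3-0->q5 q3-1->q3 q4-0->q4 q4-1->q4 q5-0->q6 q5-1->q0 q6-0->q4 q6-1->q3

Run two small machines in parallel and take their product. The first has 4 states tracking partial matches of the forbidden pattern `000`; the second has 2 states tracking the count of `0`s modulo 2. A product state is a pair (one from each), accepting exactly when both do. Minimizing collapses redundant product states.
With 7 states:
        0   1  
>  q0   q1  q0 
 * q1   q2  q3 
   q2   q4  q0 
 * q3   q5  q3 
   q4   q4  q4 
   q5   q6  q0 
 * q6   q4  q3 
(> = start, * = accepting)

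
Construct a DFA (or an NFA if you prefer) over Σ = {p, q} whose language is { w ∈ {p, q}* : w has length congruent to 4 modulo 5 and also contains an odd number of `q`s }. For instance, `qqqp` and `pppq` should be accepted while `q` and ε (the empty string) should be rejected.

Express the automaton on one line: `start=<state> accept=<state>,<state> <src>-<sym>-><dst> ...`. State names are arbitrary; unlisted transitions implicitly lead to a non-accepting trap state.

start=S0 accept=S8 S0-p->S1 S0-q->S2 S1-p->S3 S1-q->S4 S2-p->S4 S2-q->S3 S3-p->S5 S3-q->S6 S4-p->S6 S4-q->S5 S5-p->S7 S5-q->S8 S6-p->S8 S6-q->S7 S7-p->S0 S7-q->S9 S8-p->S9 S8-q->S0 S9-p->S2 S9-q->S1

Build one automaton per condition and run them in lockstep. One (5 states) tracks the input length modulo 5; the other (2 states) tracks the count of `q`s modulo 2. Each combined state is a pair, one component from each; accept when both components accept.
A 10-state machine:
        p   q  
>  S0   S1  S2 
   S1   S3  S4 
   S2   S4  S3 
   S3   S5  S6 
   S4   S6  S5 
   S5   S7  S8 
   S6   S8  S7 
   S7   S0  S9 
 * S8   S9  S0 
   S9   S2  S1 
(> = start, * = accepting)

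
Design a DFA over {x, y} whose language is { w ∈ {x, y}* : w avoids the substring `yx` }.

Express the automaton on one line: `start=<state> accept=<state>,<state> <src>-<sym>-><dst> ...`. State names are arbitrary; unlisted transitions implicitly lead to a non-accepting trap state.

This is the complement of 'contains `yx`'. Use the same substring-matching states — s0 through s2 holding how much of `yx` has just been matched — but flip the accepting set: everything except the trap s2 accepts.
3 states suffice.
        x   y  
>* s0   s0  s1 
 * s1   s2  s1 
   s2   s2  s2 
(> = start, * = accepting)

start=s0 accept=s0,s1 s0-x->s0 s0-y->s1 s1-x->s2 s1-y->s1 s2-x->s2 s2-y->s2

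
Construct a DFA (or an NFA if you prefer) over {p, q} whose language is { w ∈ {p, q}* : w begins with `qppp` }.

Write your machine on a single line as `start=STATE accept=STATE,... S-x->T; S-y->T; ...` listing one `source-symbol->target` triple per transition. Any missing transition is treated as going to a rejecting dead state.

start=s0; accept=s4; s0-p->s5; s0-q->s1; s1-p->s2; s1-q->s5; s2-p->s3; s2-q->s5; s3-p->s4; s3-q->s5; s4-p->s4; s4-q->s4; s5-p->s5; s5-q->s5

Walk along `qppp` while the input agrees: from s0 take `q` to s1, and so on. Any deviation drops to the rejecting sink s5. Once s4 is reached the prefix is confirmed and every continuation is accepted.
6 states suffice.
        p   q  
>  s0   s5  s1 
   s1   s2  s5 
   s2   s3  s5 
   s3   s4  s5 
 * s4   s4  s4 
   s5   s5  s5 
(> = start, * = accepting)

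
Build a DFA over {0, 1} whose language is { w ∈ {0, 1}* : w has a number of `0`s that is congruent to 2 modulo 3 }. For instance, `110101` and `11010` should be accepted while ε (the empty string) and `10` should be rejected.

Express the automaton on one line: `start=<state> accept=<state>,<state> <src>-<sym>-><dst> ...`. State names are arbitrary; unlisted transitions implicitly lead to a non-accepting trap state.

start=A accept=C A-0->B A-1->A B-0->C B-1->B C-0->A C-1->C

Keep the running count of `0`s modulo 3: each `0` advances along the cycle A → B → C → A while other symbols loop. Accept at C.
       0  1 
>  A   B  A 
   B   C  B 
 * C   A  C 
(> = start, * = accepting)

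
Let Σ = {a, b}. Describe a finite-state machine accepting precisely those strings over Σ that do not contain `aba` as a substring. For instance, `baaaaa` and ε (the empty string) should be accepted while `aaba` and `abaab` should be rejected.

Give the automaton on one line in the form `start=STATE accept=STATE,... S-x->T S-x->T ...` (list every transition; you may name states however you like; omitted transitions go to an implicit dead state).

This is the complement of 'contains `aba`'. Use the same substring-matching states — s0 through s3 holding how much of `aba` has just been matched — but flip the accepting set: everything except the trap s3 accepts.
With 4 states:
        a   b  
>* s0   s1  s0 
 * s1   s1  s2 
 * s2   s3  s0 
   s3   s3  s3 
(> = start, * = accepting)

start=s0 accept=s0,s1,s2 s0-a->s1 s0-b->s0 s1-a->s1 s1-b->s2 s2-a->s3 s2-b->s0 s3-a->s3 s3-b->s3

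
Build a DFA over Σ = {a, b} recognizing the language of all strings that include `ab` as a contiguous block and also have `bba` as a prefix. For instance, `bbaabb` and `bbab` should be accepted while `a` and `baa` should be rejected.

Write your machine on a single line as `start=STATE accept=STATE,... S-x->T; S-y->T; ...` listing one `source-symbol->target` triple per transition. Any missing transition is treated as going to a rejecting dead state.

Handle the two conditions separately and then intersect. The first has 3 states tracking whether and how much of `ab` has been seen; the second has 5 states tracking whether the input so far still matches the prefix `bba`. A product state is a pair (one from each), accepting exactly when both do. After merging equivalent states the machine shrinks.
With 6 states:
        a   b  
>  s0   s1  s2 
   s1   s1  s1 
   s2   s1  s3 
   s3   s4  s1 
   s4   s4  s5 
 * s5   s5  s5 
(> = start, * = accepting)

start=s0; accept=s5; s0-a->s1; s0-b->s2; s1-a->s1; s1-b->s1; s2-a->s1; s2-b->s3; s3-a->s4; s3-b->s1; s4-a->s4; s4-b->s5; s5-a->s5; s5-b->s5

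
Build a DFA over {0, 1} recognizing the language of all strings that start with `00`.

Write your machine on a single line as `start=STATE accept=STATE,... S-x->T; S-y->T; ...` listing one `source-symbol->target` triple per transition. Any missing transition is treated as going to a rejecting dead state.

start=S0; accept=S2; S0-0->S1; S0-1->S3; S1-0->S2; S1-1->S3; S2-0->S2; S2-1->S2; S3-0->S3; S3-1->S3

Walk along `00` while the input agrees: from S0 take `0` to S1, and so on. Any deviation drops to the rejecting sink S3. Once S2 is reached the prefix is confirmed and every continuation is accepted.
4 states suffice.
        0   1  
>  S0   S1  S3 
   S1   S2  S3 
 * S2   S2  S2 
   S3   S3  S3 
(> = start, * = accepting)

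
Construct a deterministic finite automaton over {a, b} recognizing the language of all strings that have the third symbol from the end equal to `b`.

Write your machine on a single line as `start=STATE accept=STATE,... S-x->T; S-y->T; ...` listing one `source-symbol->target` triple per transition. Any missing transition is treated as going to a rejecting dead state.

A DFA must remember the last 3 symbols (since which symbol is third-to-last isn't known until the input ends). Use one state per possible window of the last ≤3 symbols; accept from those whose window starts with `b`.
          a    b  
>  s0     s1   s2 
   s1     s3   s4 
   s2     s5   s6 
   s3     s7   s8 
   s4     s9  s10 
   s5    s11  s12 
   s6    s13  s14 
   s7     s7   s8 
   s8     s9  s10 
   s9    s11  s12 
   s10   s13  s14 
 * s11    s7   s8 
 * s12    s9  s10 
 * s13   s11  s12 
 * s14   s13  s14 
(> = start, * = accepting)

start=s0; accept=s11,s12,s13,s14; s0-a->s1; s0-b->s2; s1-a->s3; s1-b->s4; s2-a->s5; s2-b->s6; s3-a->s7; s3-b->s8; s4-a->s9; s4-b->s10; s5-a->s11; s5-b->s12; s6-a->s13; s6-b->s14; s7-a->s7; s7-b->s8; s8-a->s9; s8-b->s10; s9-a->s11; s9-b->s12; s10-a->s13; s10-b->s14; s11-a->s7; s11-b->s8; s12-a->s9; s12-b->s10; s13-a->s11; s13-b->s12; s14-a->s13; s14-b->s14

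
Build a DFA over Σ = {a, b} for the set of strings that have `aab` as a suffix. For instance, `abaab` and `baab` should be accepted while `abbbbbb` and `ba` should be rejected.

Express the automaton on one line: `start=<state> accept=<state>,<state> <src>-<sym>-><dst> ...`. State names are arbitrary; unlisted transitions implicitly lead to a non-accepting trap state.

Let each state record the length of the longest suffix of the input read so far that is also a prefix of `aab`. s1 means the last symbol is `a`; s2 means the last 2 symbols are `aa`; s3 means the last 3 symbols are `aab`. Accept only at s3, where the string currently ends in `aab`.
        a   b  
>  s0   s1  s0 
   s1   s2  s0 
   s2   s2  s3 
 * s3   s1  s0 
(> = start, * = accepting)

start=s0 accept=s3 s0-a->s1 s0-b->s0 s1-a->s2 s1-b->s0 s2-a->s2 s2-b->s3 s3-a->s1 s3-b->s0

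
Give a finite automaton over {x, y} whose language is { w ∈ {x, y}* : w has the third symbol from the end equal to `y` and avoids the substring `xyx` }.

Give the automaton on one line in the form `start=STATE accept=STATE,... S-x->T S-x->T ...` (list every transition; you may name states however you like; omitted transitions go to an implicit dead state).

start=A accept=L,M,N,O A-x->B A-y->C B-x->D B-y->E C-x->F C-y->G D-x->H D-y->I E-x->J E-y->K F-x->L F-y->M G-x->N G-y->O H-x->H H-y->I I-x->J I-y->K J-x->P J-y->Q K-x->N K-y->O L-x->H L-y->I M-x->J M-y->K N-x->L N-y->M O-x->N O-y->O P-x->R P-y->S Q-x->J Q-y->T R-x->R R-y->S S-x->J S-y->T T-x->U T-y->V U-x->P U-y->Q V-x->U V-y->V

Handle the two conditions separately and then intersect. One (15 states) tracks the last 3 symbols read; the other (4 states) tracks partial matches of the forbidden pattern `xyx`. Each combined state is a pair, one component from each; accept when both components accept.
       x  y 
>  A   B  C 
   B   D  E 
   C   F  G 
   D   H  I 
   E   J  K 
   F   L  M 
   G   N  O 
   H   H  I 
   I   J  K 
   J   P  Q 
   K   N  O 
 * L   H  I 
 * M   J  K 
 * N   L  M 
 * O   N  O 
   P   R  S 
   Q   J  T 
   R   R  S 
   S   J  T 
   T   U  V 
   U   P  Q 
   V   U  V 
(> = start, * = accepting)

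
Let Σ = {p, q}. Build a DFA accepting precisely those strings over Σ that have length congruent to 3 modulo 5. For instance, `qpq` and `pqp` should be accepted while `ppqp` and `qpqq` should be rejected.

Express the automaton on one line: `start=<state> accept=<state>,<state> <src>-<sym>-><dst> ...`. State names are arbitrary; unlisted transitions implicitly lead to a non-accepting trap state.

Count input length modulo 5: every symbol advances one step around the cycle S0 → S1 → S2 → S3 → S4 → S0. Accept at S3.
5 states suffice.
        p   q  
>  S0   S1  S1 
   S1   S2  S2 
   S2   S3  S3 
 * S3   S4  S4 
   S4   S0  S0 
(> = start, * = accepting)

start=S0 accept=S3 S0-p->S1 S0-q->S1 S1-p->S2 S1-q->S2 S2-p->S3 S2-q->S3 S3-p->S4 S3-q->S4 S4-p->S0 S4-q->S0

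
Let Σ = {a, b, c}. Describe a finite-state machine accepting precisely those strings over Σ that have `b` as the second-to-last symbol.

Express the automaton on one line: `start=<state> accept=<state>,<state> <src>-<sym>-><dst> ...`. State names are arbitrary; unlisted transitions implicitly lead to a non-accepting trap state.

start=q0 accept=q7,q8,q9 q0-a->q1 q0-b->q2 q0-c->q3 q1-a->q4 q1-b->q5 q1-c->q6 q2-a->q7 q2-b->q8 q2-c->q9 q3-a->q10 q3-b->q11 q3-c->q12 q4-a->q4 q4-b->q5 q4-c->q6 q5-a->q7 q5-b->q8 q5-c->q9 q6-a->q10 q6-b->q11 q6-c->q12 q7-a->q4 q7-b->q5 q7-c->q6 q8-a->q7 q8-b->q8 q8-c->q9 q9-a->q10 q9-b->q11 q9-c->q12 q10-a->q4 q10-b->q5 q10-c->q6 q11-a->q7 q11-b->q8 q11-c->q9 q12-a->q10 q12-b->q11 q12-c->q12

Because acceptance depends on a position counted from the end, the machine has to buffer the most recent 2 symbols. Make each state the string of the last up-to-2 symbols read; on input `x` shift the window left and append `x`. Accept when the buffered window has length 2 and begins with `b`.
13 states suffice.
          a    b    c  
>  q0     q1   q2   q3 
   q1     q4   q5   q6 
   q2     q7   q8   q9 
   q3    q10  q11  q12 
   q4     q4   q5   q6 
   q5     q7   q8   q9 
   q6    q10  q11  q12 
 * q7     q4   q5   q6 
 * q8     q7   q8   q9 
 * q9    q10  q11  q12 
   q10    q4   q5   q6 
   q11    q7   q8   q9 
   q12   q10  q11  q12 
(> = start, * = accepting)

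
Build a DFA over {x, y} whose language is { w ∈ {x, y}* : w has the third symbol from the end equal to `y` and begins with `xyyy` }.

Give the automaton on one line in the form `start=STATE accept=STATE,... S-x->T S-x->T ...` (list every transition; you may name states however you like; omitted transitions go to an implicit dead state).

start=s0 accept=s5,s6,s7,s8 s0-x->s1 s0-y->s2 s1-x->s2 s1-y->s3 s2-x->s2 s2-y->s2 s3-x->s2 s3-y->s4 s4-x->s2 s4-y->s5 s5-x->s6 s5-y->s5 s6-x->s7 s6-y->s8 s7-x->s9 s7-y->s10 s8-x->s11 s8-y->s12 s9-x->s9 s9-y->s10 s10-x->s11 s10-y->s12 s11-x->s7 s11-y->s8 s12-x->s6 s12-y->s5

Run two small machines in parallel and take their product. One (15 states) tracks the last 3 symbols read; the other (6 states) tracks whether the input so far still matches the prefix `xyyy`. Each combined state is a pair, one component from each; accept when both components accept. After merging equivalent states the machine shrinks.
          x    y  
>  s0     s1   s2 
   s1     s2   s3 
   s2     s2   s2 
   s3     s2   s4 
   s4     s2   s5 
 * s5     s6   s5 
 * s6     s7   s8 
 * s7     s9  s10 
 * s8    s11  s12 
   s9     s9  s10 
   s10   s11  s12 
   s11    s7   s8 
   s12    s6   s5 
(> = start, * = accepting)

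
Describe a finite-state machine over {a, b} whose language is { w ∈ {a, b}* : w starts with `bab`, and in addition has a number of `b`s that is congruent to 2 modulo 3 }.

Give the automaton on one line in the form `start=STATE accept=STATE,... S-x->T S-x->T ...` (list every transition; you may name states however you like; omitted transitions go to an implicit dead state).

Run two small machines in parallel and take their product. One (5 states) tracks whether the input so far still matches the prefix `bab`; the other (3 states) tracks the count of `b`s modulo 3. Each combined state is a pair, one component from each; accept when both components accept.
A 9-state machine:
        a   b  
>  q0   q1  q2 
   q1   q1  q3 
   q2   q4  q5 
   q3   q3  q5 
   q4   q3  q6 
   q5   q5  q1 
 * q6   q6  q7 
   q7   q7  q8 
   q8   q8  q6 
(> = start, * = accepting)

start=q0 accept=q6 q0-a->q1 q0-b->q2 q1-a->q1 q1-b->q3 q2-a->q4 q2-b->q5 q3-a->q3 q3-b->q5 q4-a->q3 q4-b->q6 q5-a->q5 q5-b->q1 q6-a->q6 q6-b->q7 q7-a->q7 q7-b->q8 q8-a->q8 q8-b->q6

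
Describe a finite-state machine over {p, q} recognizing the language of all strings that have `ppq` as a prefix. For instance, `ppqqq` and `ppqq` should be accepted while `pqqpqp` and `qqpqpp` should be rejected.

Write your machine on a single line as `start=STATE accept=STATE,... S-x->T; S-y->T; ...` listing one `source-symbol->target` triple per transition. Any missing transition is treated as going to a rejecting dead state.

start=S0; accept=S3; S0-p->S1; S0-q->S4; S1-p->S2; S1-q->S4; S2-p->S4; S2-q->S3; S3-p->S3; S3-q->S3; S4-p->S4; S4-q->S4

Walk along `ppq` while the input agrees: from S0 take `p` to S1, and so on. Any deviation drops to the rejecting sink S4. Once S3 is reached the prefix is confirmed and every continuation is accepted.
A 5-state machine:
        p   q  
>  S0   S1  S4 
   S1   S2  S4 
   S2   S4  S3 
 * S3   S3  S3 
   S4   S4  S4 
(> = start, * = accepting)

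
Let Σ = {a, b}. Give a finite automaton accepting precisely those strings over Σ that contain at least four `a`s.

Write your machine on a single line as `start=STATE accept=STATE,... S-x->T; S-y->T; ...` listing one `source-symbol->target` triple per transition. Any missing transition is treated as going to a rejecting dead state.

start=S0; accept=S4,S5; S0-a->S1; S0-b->S0; S1-a->S2; S1-b->S1; S2-a->S3; S2-b->S2; S3-a->S4; S3-b->S3; S4-a->S5; S4-b->S4; S5-a->S5; S5-b->S5

Count `a`s, saturating at 5: states S0 through S4 mean 0 through 4 `a`s seen; S5 means more than 4. Each `a` increments (capped at S5); other symbols loop. Accept from {S4, S5}.
A 6-state machine:
        a   b  
>  S0   S1  S0 
   S1   S2  S1 
   S2   S3  S2 
   S3   S4  S3 
 * S4   S5  S4 
 * S5   S5  S5 
(> = start, * = accepting)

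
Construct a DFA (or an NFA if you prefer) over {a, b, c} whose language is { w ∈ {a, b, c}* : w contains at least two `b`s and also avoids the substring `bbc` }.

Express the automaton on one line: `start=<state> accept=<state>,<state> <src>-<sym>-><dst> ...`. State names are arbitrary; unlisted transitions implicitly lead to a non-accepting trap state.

start=S0 accept=S3,S4,S5 S0-a->S0 S0-b->S1 S0-c->S0 S1-a->S2 S1-b->S3 S1-c->S2 S2-a->S2 S2-b->S4 S2-c->S2 S3-a->S5 S3-b->S3 S3-c->S6 S4-a->S5 S4-b->S3 S4-c->S5 S5-a->S5 S5-b->S4 S5-c->S5 S6-a->S6 S6-b->S6 S6-c->S6

Run two small machines in parallel and take their product. The first has 4 states tracking the count of `b`s, saturating at 3; the second has 4 states tracking partial matches of the forbidden pattern `bbc`. A product state is a pair (one from each), accepting exactly when both do. After merging equivalent states the machine shrinks.
With 7 states:
        a   b   c  
>  S0   S0  S1  S0 
   S1   S2  S3  S2 
   S2   S2  S4  S2 
 * S3   S5  S3  S6 
 * S4   S5  S3  S5 
 * S5   S5  S4  S5 
   S6   S6  S6  S6 
(> = start, * = accepting)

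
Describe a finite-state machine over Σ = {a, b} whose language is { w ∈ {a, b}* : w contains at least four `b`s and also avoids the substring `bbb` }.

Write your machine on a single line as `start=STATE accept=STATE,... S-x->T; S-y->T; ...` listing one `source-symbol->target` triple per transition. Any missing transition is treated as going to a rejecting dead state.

Build one automaton per condition and run them in lockstep. One (6 states) tracks the count of `b`s, saturating at 5; the other (4 states) tracks partial matches of the forbidden pattern `bbb`. Each combined state is a pair, one component from each; accept when both components accept. Minimizing collapses redundant product states.
          a    b  
>  q0     q0   q1 
   q1     q2   q3 
   q2     q2   q4 
   q3     q5   q6 
   q4     q5   q7 
   q5     q5   q8 
   q6     q6   q6 
   q7     q9   q6 
   q8     q9  q10 
   q9     q9  q11 
 * q10   q12   q6 
 * q11   q12  q10 
 * q12   q12  q11 
(> = start, * = accepting)

start=q0; accept=q10,q11,q12; q0-a->q0; q0-b->q1; q1-a->q2; q1-b->q3; q2-a->q2; q2-b->q4; q3-a->q5; q3-b->q6; q4-a->q5; q4-b->q7; q5-a->q5; q5-b->q8; q6-a->q6; q6-b->q6; q7-a->q9; q7-b->q6; q8-a->q9; q8-b->q10; q9-a->q9; q9-b->q11; q10-a->q12; q10-b->q6; q11-a->q12; q11-b->q10; q12-a->q12; q12-b->q11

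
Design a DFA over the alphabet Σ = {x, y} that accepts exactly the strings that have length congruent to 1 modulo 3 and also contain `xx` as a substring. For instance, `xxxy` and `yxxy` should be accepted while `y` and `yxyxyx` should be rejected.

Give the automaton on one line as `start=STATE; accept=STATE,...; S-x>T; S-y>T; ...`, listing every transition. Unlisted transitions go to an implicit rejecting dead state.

start=S0; accept=S8; S0-x>S1; S0-y>S2; S1-x>S3; S1-y>S4; S2-x>S5; S2-y>S4; S3-x>S6; S3-y>S6; S4-x>S7; S4-y>S0; S5-x>S6; S5-y>S0; S6-x>S8; S6-y>S8; S7-x>S8; S7-y>S2; S8-x>S3; S8-y>S3

Build one automaton per condition and run them in lockstep. One (3 states) tracks the input length modulo 3; the other (3 states) tracks whether and how much of `xx` has been seen. Each combined state is a pair, one component from each; accept when both components accept.
9 states suffice.
        x   y  
>  S0   S1  S2 
   S1   S3  S4 
   S2   S5  S4 
   S3   S6  S6 
   S4   S7  S0 
   S5   S6  S0 
   S6   S8  S8 
   S7   S8  S2 
 * S8   S3  S3 
(> = start, * = accepting)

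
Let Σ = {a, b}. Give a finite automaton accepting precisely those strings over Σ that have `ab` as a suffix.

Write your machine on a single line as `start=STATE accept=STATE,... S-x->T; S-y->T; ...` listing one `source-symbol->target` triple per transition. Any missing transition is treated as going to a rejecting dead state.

start=q0; accept=q2; q0-a->q1; q0-b->q0; q1-a->q1; q1-b->q2; q2-a->q1; q2-b->q0

Remember how much of `ab` the current input suffix matches. State q0 means no match yet; q1 means the last symbol is `a`; q2 means the last 2 symbols are `ab`. Only q2 accepts. On a mismatch, fall back to the longest proper suffix that is still a prefix of `ab`.
A 3-state machine:
        a   b  
>  q0   q1  q0 
   q1   q1  q2 
 * q2   q1  q0 
(> = start, * = accepting)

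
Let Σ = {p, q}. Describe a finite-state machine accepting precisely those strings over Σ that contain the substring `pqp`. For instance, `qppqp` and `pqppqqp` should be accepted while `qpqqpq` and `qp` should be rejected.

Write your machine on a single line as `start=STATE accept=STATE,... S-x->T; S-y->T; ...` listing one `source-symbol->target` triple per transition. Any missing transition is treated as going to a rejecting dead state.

start=S0; accept=S3; S0-p->S1; S0-q->S0; S1-p->S1; S1-q->S2; S2-p->S3; S2-q->S0; S3-p->S3; S3-q->S3

States S0..S2 record the length of the longest prefix of `pqp` that matches the current input suffix. Reaching S3 means `pqp` has been seen, and we stay there forever. Accept from S3.
A 4-state machine:
        p   q  
>  S0   S1  S0 
   S1   S1  S2 
   S2   S3  S0 
 * S3   S3  S3 
(> = start, * = accepting)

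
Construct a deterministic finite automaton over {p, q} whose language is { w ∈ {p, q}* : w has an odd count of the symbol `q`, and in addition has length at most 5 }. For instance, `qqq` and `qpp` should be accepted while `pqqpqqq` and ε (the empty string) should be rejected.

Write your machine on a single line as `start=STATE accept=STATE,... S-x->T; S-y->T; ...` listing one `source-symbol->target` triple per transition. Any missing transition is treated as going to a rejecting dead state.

Handle the two conditions separately and then intersect. The first has 2 states tracking the count of `q`s modulo 2; the second has 7 states tracking the input length, saturating at 6. A product state is a pair (one from each), accepting exactly when both do. Minimizing collapses redundant product states.
11 states suffice.
          p    q  
>  S0     S1   S2 
   S1     S3   S4 
 * S2     S4   S3 
   S3     S5   S6 
 * S4     S6   S5 
   S5     S7   S8 
 * S6     S8   S7 
   S7     S9  S10 
 * S8    S10   S9 
   S9     S9   S9 
 * S10    S9   S9 
(> = start, * = accepting)

start=S0; accept=S2,S4,S6,S8,S10; S0-p->S1; S0-q->S2; S1-p->S3; S1-q->S4; S2-p->S4; S2-q->S3; S3-p->S5; S3-q->S6; S4-p->S6; S4-q->S5; S5-p->S7; S5-q->S8; S6-p->S8; S6-q->S7; S7-p->S9; S7-q->S10; S8-p->S10; S8-q->S9; S9-p->S9; S9-q->S9; S10-p->S9; S10-q->S9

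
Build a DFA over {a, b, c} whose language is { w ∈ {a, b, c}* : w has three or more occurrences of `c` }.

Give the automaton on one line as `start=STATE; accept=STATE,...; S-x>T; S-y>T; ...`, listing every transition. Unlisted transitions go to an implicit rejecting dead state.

Count `c`s, saturating at 4: states S0 through S3 mean 0 through 3 `c`s seen; S4 means more than 3. Each `c` increments (capped at S4); other symbols loop. Accept from {S3, S4}.
A 5-state machine:
        a   b   c  
>  S0   S0  S0  S1 
   S1   S1  S1  S2 
   S2   S2  S2  S3 
 * S3   S3  S3  S4 
 * S4   S4  S4  S4 
(> = start, * = accepting)

start=S0; accept=S3,S4; S0-a>S0; S0-b>S0; S0-c>S1; S1-a>S1; S1-b>S1; S1-c>S2; S2-a>S2; S2-b>S2; S2-c>S3; S3-a>S3; S3-b>S3; S3-c>S4; S4-a>S4; S4-b>S4; S4-c>S4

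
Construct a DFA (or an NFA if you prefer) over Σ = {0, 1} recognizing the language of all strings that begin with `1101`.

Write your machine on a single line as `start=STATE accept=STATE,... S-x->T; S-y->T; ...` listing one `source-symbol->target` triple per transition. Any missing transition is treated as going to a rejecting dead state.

start=q0; accept=q4; q0-0->q5; q0-1->q1; q1-0->q5; q1-1->q2; q2-0->q3; q2-1->q5; q3-0->q5; q3-1->q4; q4-0->q4; q4-1->q4; q5-0->q5; q5-1->q5

Check the first 4 symbols one by one: q0 through q3 record how many have matched `1101` so far; any wrong symbol goes to the dead state q5. After all 4 match we enter the accepting sink q4.
        0   1  
>  q0   q5  q1 
   q1   q5  q2 
   q2   q3  q5 
   q3   q5  q4 
 * q4   q4  q4 
   q5   q5  q5 
(> = start, * = accepting)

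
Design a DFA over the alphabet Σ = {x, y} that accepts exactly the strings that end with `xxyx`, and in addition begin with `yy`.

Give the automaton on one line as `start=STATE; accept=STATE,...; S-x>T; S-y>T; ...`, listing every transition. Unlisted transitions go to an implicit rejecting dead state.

start=A; accept=H; A-x>B; A-y>C; B-x>B; B-y>B; C-x>B; C-y>D; D-x>E; D-y>D; E-x>F; E-y>D; F-x>F; F-y>G; G-x>H; G-y>D; H-x>F; H-y>D

Run two small machines in parallel and take their product. The first has 5 states tracking how much of the suffix `xxyx` has currently been matched; the second has 4 states tracking whether the input so far still matches the prefix `yy`. A product state is a pair (one from each), accepting exactly when both do. Minimizing collapses redundant product states.
8 states suffice.
       x  y 
>  A   B  C 
   B   B  B 
   C   B  D 
   D   E  D 
   E   F  D 
   F   F  G 
   G   H  D 
 * H   F  D 
(> = start, * = accepting)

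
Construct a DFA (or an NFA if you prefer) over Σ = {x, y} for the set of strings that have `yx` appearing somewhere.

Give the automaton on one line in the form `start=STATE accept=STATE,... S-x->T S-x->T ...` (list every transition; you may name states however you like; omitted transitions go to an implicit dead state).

Track how much of `yx` has been matched so far: state S0 is no progress, S2 is the absorbing accept state reached once `yx` has occurred. Intermediate states record partial matches; on a mismatch, fall back to the longest reusable overlap.
With 3 states:
        x   y  
>  S0   S0  S1 
   S1   S2  S1 
 * S2   S2  S2 
(> = start, * = accepting)

start=S0 accept=S2 S0-x->S0 S0-y->S1 S1-x->S2 S1-y->S1 S2-x->S2 S2-y->S2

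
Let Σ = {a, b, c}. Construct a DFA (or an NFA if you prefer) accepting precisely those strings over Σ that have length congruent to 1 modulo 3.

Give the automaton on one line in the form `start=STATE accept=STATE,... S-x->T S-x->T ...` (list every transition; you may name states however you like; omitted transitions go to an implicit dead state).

Count input length modulo 3: every symbol advances one step around the cycle q0 → q1 → q2 → q0. Accept at q1.
A 3-state machine:
        a   b   c  
>  q0   q1  q1  q1 
 * q1   q2  q2  q2 
   q2   q0  q0  q0 
(> = start, * = accepting)

start=q0 accept=q1 q0-a->q1 q0-b->q1 q0-c->q1 q1-a->q2 q1-b->q2 q1-c->q2 q2-a->q0 q2-b->q0 q2-c->q0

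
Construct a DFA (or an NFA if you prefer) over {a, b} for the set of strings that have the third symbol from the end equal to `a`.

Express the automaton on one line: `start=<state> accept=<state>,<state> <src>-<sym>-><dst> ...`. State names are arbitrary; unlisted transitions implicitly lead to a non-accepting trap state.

start=S0 accept=S7,S8,S9,S10 S0-a->S1 S0-b->S2 S1-a->S3 S1-b->S4 S2-a->S5 S2-b->S6 S3-a->S7 S3-b->S8 S4-a->S9 S4-b->S10 S5-a->S11 S5-b->S12 S6-a->S13 S6-b->S14 S7-a->S7 S7-b->S8 S8-a->S9 S8-b->S10 S9-a->S11 S9-b->S12 S10-a->S13 S10-b->S14 S11-a->S7 S11-b->S8 S12-a->S9 S12-b->S10 S13-a->S11 S13-b->S12 S14-a->S13 S14-b->S14

A DFA must remember the last 3 symbols (since which symbol is third-to-last isn't known until the input ends). Use one state per possible window of the last ≤3 symbols; accept from those whose window starts with `a`.
A 15-state machine:
          a    b  
>  S0     S1   S2 
   S1     S3   S4 
   S2     S5   S6 
   S3     S7   S8 
   S4     S9  S10 
   S5    S11  S12 
   S6    S13  S14 
 * S7     S7   S8 
 * S8     S9  S10 
 * S9    S11  S12 
 * S10   S13  S14 
   S11    S7   S8 
   S12    S9  S10 
   S13   S11  S12 
   S14   S13  S14 
(> = start, * = accepting)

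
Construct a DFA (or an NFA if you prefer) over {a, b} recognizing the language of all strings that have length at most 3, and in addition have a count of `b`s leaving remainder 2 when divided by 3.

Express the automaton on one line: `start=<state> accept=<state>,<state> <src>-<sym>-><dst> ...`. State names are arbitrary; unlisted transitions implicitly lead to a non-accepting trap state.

start=q0 accept=q5,q6 q0-a->q1 q0-b->q2 q1-a->q3 q1-b->q4 q2-a->q4 q2-b->q5 q3-a->q3 q3-b->q3 q4-a->q3 q4-b->q6 q5-a->q6 q5-b->q3 q6-a->q3 q6-b->q3

Handle the two conditions separately and then intersect. The first has 5 states tracking the input length, saturating at 4; the second has 3 states tracking the count of `b`s modulo 3. A product state is a pair (one from each), accepting exactly when both do. Equivalent product states are then merged.
With 7 states:
        a   b  
>  q0   q1  q2 
   q1   q3  q4 
   q2   q4  q5 
   q3   q3  q3 
   q4   q3  q6 
 * q5   q6  q3 
 * q6   q3  q3 
(> = start, * = accepting)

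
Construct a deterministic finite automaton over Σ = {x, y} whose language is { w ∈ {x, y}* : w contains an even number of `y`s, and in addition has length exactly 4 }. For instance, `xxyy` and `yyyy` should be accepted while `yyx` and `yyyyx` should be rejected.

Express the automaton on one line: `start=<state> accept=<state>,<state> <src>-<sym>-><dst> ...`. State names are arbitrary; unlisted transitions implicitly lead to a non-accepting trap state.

start=q0 accept=q7 q0-x->q1 q0-y->q2 q1-x->q3 q1-y->q4 q2-x->q4 q2-y->q3 q3-x->q5 q3-y->q6 q4-x->q6 q4-y->q5 q5-x->q7 q5-y->q8 q6-x->q8 q6-y->q7 q7-x->q8 q7-y->q8 q8-x->q8 q8-y->q8

Run two small machines in parallel and take their product. The first has 2 states tracking the count of `y`s modulo 2; the second has 6 states tracking the input length, saturating at 5. A product state is a pair (one from each), accepting exactly when both do. Minimizing collapses redundant product states.
A 9-state machine:
        x   y  
>  q0   q1  q2 
   q1   q3  q4 
   q2   q4  q3 
   q3   q5  q6 
   q4   q6  q5 
   q5   q7  q8 
   q6   q8  q7 
 * q7   q8  q8 
   q8   q8  q8 
(> = start, * = accepting)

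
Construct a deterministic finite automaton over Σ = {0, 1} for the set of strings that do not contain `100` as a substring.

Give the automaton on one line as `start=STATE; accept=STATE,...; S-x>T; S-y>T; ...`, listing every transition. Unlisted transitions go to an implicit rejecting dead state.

Track partial matches of the forbidden pattern `100`. State D is a dead state reached once `100` has occurred; every other state accepts. A means no part of `100` is currently matched.
A 4-state machine:
       0  1 
>* A   A  B 
 * B   C  B 
 * C   D  B 
   D   D  D 
(> = start, * = accepting)

start=A; accept=A,B,C; A-0>A; A-1>B; B-0>C; B-1>B; C-0>D; C-1>B; D-0>D; D-1>D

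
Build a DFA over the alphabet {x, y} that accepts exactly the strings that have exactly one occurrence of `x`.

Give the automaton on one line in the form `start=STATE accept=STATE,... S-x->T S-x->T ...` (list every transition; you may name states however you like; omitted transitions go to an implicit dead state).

Only the number of `x`s matters, and only up to 2. Make a chain S0 → S1 → S2 advanced by each `x` (with S2 absorbing); every other symbol self-loops. The accepting set is {S1}.
3 states suffice.
        x   y  
>  S0   S1  S0 
 * S1   S2  S1 
   S2   S2  S2 
(> = start, * = accepting)

start=S0 accept=S1 S0-x->S1 S0-y->S0 S1-x->S2 S1-y->S1 S2-x->S2 S2-y->S2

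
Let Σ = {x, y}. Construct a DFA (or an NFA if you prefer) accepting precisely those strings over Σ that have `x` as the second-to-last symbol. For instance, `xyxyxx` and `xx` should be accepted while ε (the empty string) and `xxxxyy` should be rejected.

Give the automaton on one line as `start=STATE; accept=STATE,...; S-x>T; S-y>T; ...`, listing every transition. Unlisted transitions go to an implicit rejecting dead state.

A DFA must remember the last 2 symbols (since which symbol is second-to-last isn't known until the input ends). Use one state per possible window of the last ≤2 symbols; accept from those whose window starts with `x`.
7 states suffice.
        x   y  
>  q0   q1  q2 
   q1   q3  q4 
   q2   q5  q6 
 * q3   q3  q4 
 * q4   q5  q6 
   q5   q3  q4 
   q6   q5  q6 
(> = start, * = accepting)

start=q0; accept=q3,q4; q0-x>q1; q0-y>q2; q1-x>q3; q1-y>q4; q2-x>q5; q2-y>q6; q3-x>q3; q3-y>q4; q4-x>q5; q4-y>q6; q5-x>q3; q5-y>q4; q6-x>q5; q6-y>q6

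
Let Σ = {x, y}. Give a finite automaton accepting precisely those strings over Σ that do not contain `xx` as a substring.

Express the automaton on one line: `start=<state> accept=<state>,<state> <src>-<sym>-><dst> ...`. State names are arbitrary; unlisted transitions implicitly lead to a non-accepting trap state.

This is the complement of 'contains `xx`'. Use the same substring-matching states — q0 through q2 holding how much of `xx` has just been matched — but flip the accepting set: everything except the trap q2 accepts.
With 3 states:
        x   y  
>* q0   q1  q0 
 * q1   q2  q0 
   q2   q2  q2 
(> = start, * = accepting)

start=q0 accept=q0,q1 q0-x->q1 q0-y->q0 q1-x->q2 q1-y->q0 q2-x->q2 q2-y->q2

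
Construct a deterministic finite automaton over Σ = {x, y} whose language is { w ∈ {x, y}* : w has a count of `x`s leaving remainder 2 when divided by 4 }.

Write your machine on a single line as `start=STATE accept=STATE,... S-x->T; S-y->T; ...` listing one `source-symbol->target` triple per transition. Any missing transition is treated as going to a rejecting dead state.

The only thing that matters is how many `x`s have appeared, reduced mod 4. Use one state per residue: S0 for 0, …, S3 for 3. Reading `x` moves to the next residue; anything else stays put. S2 is accepting.
A 4-state machine:
        x   y  
>  S0   S1  S0 
   S1   S2  S1 
 * S2   S3  S2 
   S3   S0  S3 
(> = start, * = accepting)

start=S0; accept=S2; S0-x->S1; S0-y->S0; S1-x->S2; S1-y->S1; S2-x->S3; S2-y->S2; S3-x->S0; S3-y->S3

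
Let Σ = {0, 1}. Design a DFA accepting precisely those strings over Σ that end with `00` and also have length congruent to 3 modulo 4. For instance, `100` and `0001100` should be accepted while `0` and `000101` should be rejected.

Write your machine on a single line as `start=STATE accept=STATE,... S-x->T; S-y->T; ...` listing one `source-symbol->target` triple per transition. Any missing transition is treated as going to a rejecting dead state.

Handle the two conditions separately and then intersect. One (3 states) tracks how much of the suffix `00` has currently been matched; the other (4 states) tracks the input length modulo 4. Each combined state is a pair, one component from each; accept when both components accept. After merging equivalent states the machine shrinks.
6 states suffice.
        0   1  
>  q0   q1  q1 
   q1   q2  q3 
   q2   q4  q5 
   q3   q5  q5 
 * q4   q0  q0 
   q5   q0  q0 
(> = start, * = accepting)

start=q0; accept=q4; q0-0->q1; q0-1->q1; q1-0->q2; q1-1->q3; q2-0->q4; q2-1->q5; q3-0->q5; q3-1->q5; q4-0->q0; q4-1->q0; q5-0->q0; q5-1->q0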